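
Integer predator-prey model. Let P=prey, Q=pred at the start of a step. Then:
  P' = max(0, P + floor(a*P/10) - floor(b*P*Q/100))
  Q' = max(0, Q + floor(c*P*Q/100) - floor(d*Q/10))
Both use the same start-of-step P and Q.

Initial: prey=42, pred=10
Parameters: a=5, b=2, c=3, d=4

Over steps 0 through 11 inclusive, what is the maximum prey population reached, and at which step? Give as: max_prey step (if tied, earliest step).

Step 1: prey: 42+21-8=55; pred: 10+12-4=18
Step 2: prey: 55+27-19=63; pred: 18+29-7=40
Step 3: prey: 63+31-50=44; pred: 40+75-16=99
Step 4: prey: 44+22-87=0; pred: 99+130-39=190
Step 5: prey: 0+0-0=0; pred: 190+0-76=114
Step 6: prey: 0+0-0=0; pred: 114+0-45=69
Step 7: prey: 0+0-0=0; pred: 69+0-27=42
Step 8: prey: 0+0-0=0; pred: 42+0-16=26
Step 9: prey: 0+0-0=0; pred: 26+0-10=16
Step 10: prey: 0+0-0=0; pred: 16+0-6=10
Step 11: prey: 0+0-0=0; pred: 10+0-4=6
Max prey = 63 at step 2

Answer: 63 2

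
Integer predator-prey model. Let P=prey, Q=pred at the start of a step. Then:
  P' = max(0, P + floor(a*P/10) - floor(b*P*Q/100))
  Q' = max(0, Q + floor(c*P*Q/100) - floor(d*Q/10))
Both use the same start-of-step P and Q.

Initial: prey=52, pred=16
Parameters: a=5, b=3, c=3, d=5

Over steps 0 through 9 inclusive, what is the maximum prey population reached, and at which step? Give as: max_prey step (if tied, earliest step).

Answer: 54 1

Derivation:
Step 1: prey: 52+26-24=54; pred: 16+24-8=32
Step 2: prey: 54+27-51=30; pred: 32+51-16=67
Step 3: prey: 30+15-60=0; pred: 67+60-33=94
Step 4: prey: 0+0-0=0; pred: 94+0-47=47
Step 5: prey: 0+0-0=0; pred: 47+0-23=24
Step 6: prey: 0+0-0=0; pred: 24+0-12=12
Step 7: prey: 0+0-0=0; pred: 12+0-6=6
Step 8: prey: 0+0-0=0; pred: 6+0-3=3
Step 9: prey: 0+0-0=0; pred: 3+0-1=2
Max prey = 54 at step 1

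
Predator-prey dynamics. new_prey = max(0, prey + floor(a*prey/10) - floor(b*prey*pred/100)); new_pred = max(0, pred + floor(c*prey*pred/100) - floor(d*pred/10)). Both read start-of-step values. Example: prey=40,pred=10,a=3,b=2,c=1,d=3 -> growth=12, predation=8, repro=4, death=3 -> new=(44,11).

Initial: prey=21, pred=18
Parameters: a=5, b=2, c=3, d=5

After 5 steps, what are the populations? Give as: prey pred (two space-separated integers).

Step 1: prey: 21+10-7=24; pred: 18+11-9=20
Step 2: prey: 24+12-9=27; pred: 20+14-10=24
Step 3: prey: 27+13-12=28; pred: 24+19-12=31
Step 4: prey: 28+14-17=25; pred: 31+26-15=42
Step 5: prey: 25+12-21=16; pred: 42+31-21=52

Answer: 16 52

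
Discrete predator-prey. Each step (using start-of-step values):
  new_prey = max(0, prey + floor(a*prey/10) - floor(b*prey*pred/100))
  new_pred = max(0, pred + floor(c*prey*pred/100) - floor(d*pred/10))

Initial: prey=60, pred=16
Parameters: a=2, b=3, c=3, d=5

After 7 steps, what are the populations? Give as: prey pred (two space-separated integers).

Step 1: prey: 60+12-28=44; pred: 16+28-8=36
Step 2: prey: 44+8-47=5; pred: 36+47-18=65
Step 3: prey: 5+1-9=0; pred: 65+9-32=42
Step 4: prey: 0+0-0=0; pred: 42+0-21=21
Step 5: prey: 0+0-0=0; pred: 21+0-10=11
Step 6: prey: 0+0-0=0; pred: 11+0-5=6
Step 7: prey: 0+0-0=0; pred: 6+0-3=3

Answer: 0 3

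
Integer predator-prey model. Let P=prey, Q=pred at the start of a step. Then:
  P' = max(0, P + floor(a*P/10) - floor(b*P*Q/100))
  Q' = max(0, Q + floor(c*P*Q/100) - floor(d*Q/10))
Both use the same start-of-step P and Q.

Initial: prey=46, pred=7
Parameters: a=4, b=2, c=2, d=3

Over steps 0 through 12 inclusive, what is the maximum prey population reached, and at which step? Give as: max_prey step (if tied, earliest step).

Answer: 69 2

Derivation:
Step 1: prey: 46+18-6=58; pred: 7+6-2=11
Step 2: prey: 58+23-12=69; pred: 11+12-3=20
Step 3: prey: 69+27-27=69; pred: 20+27-6=41
Step 4: prey: 69+27-56=40; pred: 41+56-12=85
Step 5: prey: 40+16-68=0; pred: 85+68-25=128
Step 6: prey: 0+0-0=0; pred: 128+0-38=90
Step 7: prey: 0+0-0=0; pred: 90+0-27=63
Step 8: prey: 0+0-0=0; pred: 63+0-18=45
Step 9: prey: 0+0-0=0; pred: 45+0-13=32
Step 10: prey: 0+0-0=0; pred: 32+0-9=23
Step 11: prey: 0+0-0=0; pred: 23+0-6=17
Step 12: prey: 0+0-0=0; pred: 17+0-5=12
Max prey = 69 at step 2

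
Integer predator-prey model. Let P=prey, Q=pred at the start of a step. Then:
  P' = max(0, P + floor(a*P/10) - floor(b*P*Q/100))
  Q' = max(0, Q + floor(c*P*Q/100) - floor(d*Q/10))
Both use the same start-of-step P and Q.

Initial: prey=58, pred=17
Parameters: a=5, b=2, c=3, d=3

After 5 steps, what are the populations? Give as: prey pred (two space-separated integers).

Step 1: prey: 58+29-19=68; pred: 17+29-5=41
Step 2: prey: 68+34-55=47; pred: 41+83-12=112
Step 3: prey: 47+23-105=0; pred: 112+157-33=236
Step 4: prey: 0+0-0=0; pred: 236+0-70=166
Step 5: prey: 0+0-0=0; pred: 166+0-49=117

Answer: 0 117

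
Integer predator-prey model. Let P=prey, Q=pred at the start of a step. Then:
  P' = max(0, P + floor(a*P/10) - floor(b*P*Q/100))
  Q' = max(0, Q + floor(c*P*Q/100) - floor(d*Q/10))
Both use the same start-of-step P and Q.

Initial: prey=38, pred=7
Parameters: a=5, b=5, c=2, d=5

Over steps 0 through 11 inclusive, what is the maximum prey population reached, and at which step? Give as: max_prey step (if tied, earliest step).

Answer: 47 2

Derivation:
Step 1: prey: 38+19-13=44; pred: 7+5-3=9
Step 2: prey: 44+22-19=47; pred: 9+7-4=12
Step 3: prey: 47+23-28=42; pred: 12+11-6=17
Step 4: prey: 42+21-35=28; pred: 17+14-8=23
Step 5: prey: 28+14-32=10; pred: 23+12-11=24
Step 6: prey: 10+5-12=3; pred: 24+4-12=16
Step 7: prey: 3+1-2=2; pred: 16+0-8=8
Step 8: prey: 2+1-0=3; pred: 8+0-4=4
Step 9: prey: 3+1-0=4; pred: 4+0-2=2
Step 10: prey: 4+2-0=6; pred: 2+0-1=1
Step 11: prey: 6+3-0=9; pred: 1+0-0=1
Max prey = 47 at step 2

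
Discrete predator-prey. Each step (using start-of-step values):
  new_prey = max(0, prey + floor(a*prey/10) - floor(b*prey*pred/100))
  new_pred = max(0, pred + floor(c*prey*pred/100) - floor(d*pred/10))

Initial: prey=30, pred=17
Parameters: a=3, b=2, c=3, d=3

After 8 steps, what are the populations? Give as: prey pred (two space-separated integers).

Step 1: prey: 30+9-10=29; pred: 17+15-5=27
Step 2: prey: 29+8-15=22; pred: 27+23-8=42
Step 3: prey: 22+6-18=10; pred: 42+27-12=57
Step 4: prey: 10+3-11=2; pred: 57+17-17=57
Step 5: prey: 2+0-2=0; pred: 57+3-17=43
Step 6: prey: 0+0-0=0; pred: 43+0-12=31
Step 7: prey: 0+0-0=0; pred: 31+0-9=22
Step 8: prey: 0+0-0=0; pred: 22+0-6=16

Answer: 0 16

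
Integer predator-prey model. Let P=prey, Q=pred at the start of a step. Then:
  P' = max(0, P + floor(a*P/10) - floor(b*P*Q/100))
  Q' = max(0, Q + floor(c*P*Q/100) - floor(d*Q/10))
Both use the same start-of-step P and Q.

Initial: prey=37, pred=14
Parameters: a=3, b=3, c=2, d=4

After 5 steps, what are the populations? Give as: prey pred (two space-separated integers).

Step 1: prey: 37+11-15=33; pred: 14+10-5=19
Step 2: prey: 33+9-18=24; pred: 19+12-7=24
Step 3: prey: 24+7-17=14; pred: 24+11-9=26
Step 4: prey: 14+4-10=8; pred: 26+7-10=23
Step 5: prey: 8+2-5=5; pred: 23+3-9=17

Answer: 5 17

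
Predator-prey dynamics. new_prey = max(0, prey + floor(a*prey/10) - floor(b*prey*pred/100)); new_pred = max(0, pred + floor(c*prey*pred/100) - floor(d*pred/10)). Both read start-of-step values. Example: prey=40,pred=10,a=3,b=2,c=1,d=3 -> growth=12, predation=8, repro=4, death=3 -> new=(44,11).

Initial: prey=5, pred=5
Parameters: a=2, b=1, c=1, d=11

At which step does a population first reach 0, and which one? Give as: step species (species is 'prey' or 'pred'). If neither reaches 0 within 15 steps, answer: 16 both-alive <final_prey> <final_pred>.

Answer: 1 pred

Derivation:
Step 1: prey: 5+1-0=6; pred: 5+0-5=0
First extinction: pred at step 1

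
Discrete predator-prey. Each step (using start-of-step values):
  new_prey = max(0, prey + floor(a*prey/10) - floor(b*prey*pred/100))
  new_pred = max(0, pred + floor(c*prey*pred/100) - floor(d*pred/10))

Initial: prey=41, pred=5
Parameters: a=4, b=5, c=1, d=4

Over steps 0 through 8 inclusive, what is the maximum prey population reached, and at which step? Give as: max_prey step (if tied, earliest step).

Step 1: prey: 41+16-10=47; pred: 5+2-2=5
Step 2: prey: 47+18-11=54; pred: 5+2-2=5
Step 3: prey: 54+21-13=62; pred: 5+2-2=5
Step 4: prey: 62+24-15=71; pred: 5+3-2=6
Step 5: prey: 71+28-21=78; pred: 6+4-2=8
Step 6: prey: 78+31-31=78; pred: 8+6-3=11
Step 7: prey: 78+31-42=67; pred: 11+8-4=15
Step 8: prey: 67+26-50=43; pred: 15+10-6=19
Max prey = 78 at step 5

Answer: 78 5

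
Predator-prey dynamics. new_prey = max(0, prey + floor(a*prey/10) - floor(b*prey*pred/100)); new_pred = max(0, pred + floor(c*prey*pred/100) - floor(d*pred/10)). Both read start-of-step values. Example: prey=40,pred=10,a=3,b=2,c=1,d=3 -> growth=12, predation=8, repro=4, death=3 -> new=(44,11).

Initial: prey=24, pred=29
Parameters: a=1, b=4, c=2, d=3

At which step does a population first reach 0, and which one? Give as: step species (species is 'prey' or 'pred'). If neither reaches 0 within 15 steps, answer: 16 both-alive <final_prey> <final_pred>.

Answer: 1 prey

Derivation:
Step 1: prey: 24+2-27=0; pred: 29+13-8=34
First extinction: prey at step 1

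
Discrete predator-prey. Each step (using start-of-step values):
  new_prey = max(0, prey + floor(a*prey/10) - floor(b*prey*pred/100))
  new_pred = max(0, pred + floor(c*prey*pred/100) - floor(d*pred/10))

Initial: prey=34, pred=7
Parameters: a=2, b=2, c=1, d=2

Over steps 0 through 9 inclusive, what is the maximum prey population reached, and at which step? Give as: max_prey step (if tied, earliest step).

Step 1: prey: 34+6-4=36; pred: 7+2-1=8
Step 2: prey: 36+7-5=38; pred: 8+2-1=9
Step 3: prey: 38+7-6=39; pred: 9+3-1=11
Step 4: prey: 39+7-8=38; pred: 11+4-2=13
Step 5: prey: 38+7-9=36; pred: 13+4-2=15
Step 6: prey: 36+7-10=33; pred: 15+5-3=17
Step 7: prey: 33+6-11=28; pred: 17+5-3=19
Step 8: prey: 28+5-10=23; pred: 19+5-3=21
Step 9: prey: 23+4-9=18; pred: 21+4-4=21
Max prey = 39 at step 3

Answer: 39 3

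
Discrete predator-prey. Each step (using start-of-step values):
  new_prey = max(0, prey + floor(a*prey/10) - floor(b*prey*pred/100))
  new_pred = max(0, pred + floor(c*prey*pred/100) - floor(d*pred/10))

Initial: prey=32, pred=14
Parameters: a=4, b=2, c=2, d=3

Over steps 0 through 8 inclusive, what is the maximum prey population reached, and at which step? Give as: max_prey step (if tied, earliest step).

Answer: 38 2

Derivation:
Step 1: prey: 32+12-8=36; pred: 14+8-4=18
Step 2: prey: 36+14-12=38; pred: 18+12-5=25
Step 3: prey: 38+15-19=34; pred: 25+19-7=37
Step 4: prey: 34+13-25=22; pred: 37+25-11=51
Step 5: prey: 22+8-22=8; pred: 51+22-15=58
Step 6: prey: 8+3-9=2; pred: 58+9-17=50
Step 7: prey: 2+0-2=0; pred: 50+2-15=37
Step 8: prey: 0+0-0=0; pred: 37+0-11=26
Max prey = 38 at step 2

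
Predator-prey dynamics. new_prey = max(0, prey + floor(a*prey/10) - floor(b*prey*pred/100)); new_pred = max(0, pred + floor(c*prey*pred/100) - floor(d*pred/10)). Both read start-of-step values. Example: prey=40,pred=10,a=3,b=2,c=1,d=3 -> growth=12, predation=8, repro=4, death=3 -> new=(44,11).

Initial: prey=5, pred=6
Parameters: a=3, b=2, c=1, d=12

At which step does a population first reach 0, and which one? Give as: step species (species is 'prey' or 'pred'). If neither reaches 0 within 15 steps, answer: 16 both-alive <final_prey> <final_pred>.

Answer: 1 pred

Derivation:
Step 1: prey: 5+1-0=6; pred: 6+0-7=0
First extinction: pred at step 1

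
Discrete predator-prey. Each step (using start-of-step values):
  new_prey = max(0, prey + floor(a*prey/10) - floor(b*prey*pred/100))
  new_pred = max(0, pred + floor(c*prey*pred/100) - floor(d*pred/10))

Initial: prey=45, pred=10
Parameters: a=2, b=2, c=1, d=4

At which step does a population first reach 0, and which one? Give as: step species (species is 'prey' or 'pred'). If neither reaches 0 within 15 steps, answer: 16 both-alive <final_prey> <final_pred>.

Answer: 16 both-alive 45 10

Derivation:
Step 1: prey: 45+9-9=45; pred: 10+4-4=10
Steps 2-15: state stable at prey=45, pred=10 (no change)
No extinction within 15 steps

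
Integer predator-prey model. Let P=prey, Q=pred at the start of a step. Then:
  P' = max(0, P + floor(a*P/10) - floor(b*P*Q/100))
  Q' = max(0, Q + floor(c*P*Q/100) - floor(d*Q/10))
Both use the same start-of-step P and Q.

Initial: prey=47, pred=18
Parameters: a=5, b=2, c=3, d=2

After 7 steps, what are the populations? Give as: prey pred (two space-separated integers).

Step 1: prey: 47+23-16=54; pred: 18+25-3=40
Step 2: prey: 54+27-43=38; pred: 40+64-8=96
Step 3: prey: 38+19-72=0; pred: 96+109-19=186
Step 4: prey: 0+0-0=0; pred: 186+0-37=149
Step 5: prey: 0+0-0=0; pred: 149+0-29=120
Step 6: prey: 0+0-0=0; pred: 120+0-24=96
Step 7: prey: 0+0-0=0; pred: 96+0-19=77

Answer: 0 77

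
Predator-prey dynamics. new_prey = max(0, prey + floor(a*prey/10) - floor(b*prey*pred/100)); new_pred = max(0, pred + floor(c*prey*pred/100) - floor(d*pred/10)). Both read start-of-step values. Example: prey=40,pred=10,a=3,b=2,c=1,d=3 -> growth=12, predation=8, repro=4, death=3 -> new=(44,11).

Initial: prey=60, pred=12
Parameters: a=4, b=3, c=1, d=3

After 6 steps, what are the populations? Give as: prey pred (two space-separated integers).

Step 1: prey: 60+24-21=63; pred: 12+7-3=16
Step 2: prey: 63+25-30=58; pred: 16+10-4=22
Step 3: prey: 58+23-38=43; pred: 22+12-6=28
Step 4: prey: 43+17-36=24; pred: 28+12-8=32
Step 5: prey: 24+9-23=10; pred: 32+7-9=30
Step 6: prey: 10+4-9=5; pred: 30+3-9=24

Answer: 5 24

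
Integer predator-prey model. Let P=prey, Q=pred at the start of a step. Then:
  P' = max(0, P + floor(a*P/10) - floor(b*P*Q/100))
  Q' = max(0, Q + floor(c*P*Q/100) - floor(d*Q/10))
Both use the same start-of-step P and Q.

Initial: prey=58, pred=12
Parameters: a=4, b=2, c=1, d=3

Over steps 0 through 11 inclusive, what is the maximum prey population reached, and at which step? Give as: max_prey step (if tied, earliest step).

Step 1: prey: 58+23-13=68; pred: 12+6-3=15
Step 2: prey: 68+27-20=75; pred: 15+10-4=21
Step 3: prey: 75+30-31=74; pred: 21+15-6=30
Step 4: prey: 74+29-44=59; pred: 30+22-9=43
Step 5: prey: 59+23-50=32; pred: 43+25-12=56
Step 6: prey: 32+12-35=9; pred: 56+17-16=57
Step 7: prey: 9+3-10=2; pred: 57+5-17=45
Step 8: prey: 2+0-1=1; pred: 45+0-13=32
Step 9: prey: 1+0-0=1; pred: 32+0-9=23
Step 10: prey: 1+0-0=1; pred: 23+0-6=17
Step 11: prey: 1+0-0=1; pred: 17+0-5=12
Max prey = 75 at step 2

Answer: 75 2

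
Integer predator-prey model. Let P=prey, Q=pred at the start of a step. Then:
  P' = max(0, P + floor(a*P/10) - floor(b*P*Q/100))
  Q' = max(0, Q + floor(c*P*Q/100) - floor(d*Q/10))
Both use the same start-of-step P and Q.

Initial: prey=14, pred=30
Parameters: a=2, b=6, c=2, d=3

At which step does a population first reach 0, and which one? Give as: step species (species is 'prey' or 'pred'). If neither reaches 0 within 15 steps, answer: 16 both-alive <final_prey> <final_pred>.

Answer: 1 prey

Derivation:
Step 1: prey: 14+2-25=0; pred: 30+8-9=29
First extinction: prey at step 1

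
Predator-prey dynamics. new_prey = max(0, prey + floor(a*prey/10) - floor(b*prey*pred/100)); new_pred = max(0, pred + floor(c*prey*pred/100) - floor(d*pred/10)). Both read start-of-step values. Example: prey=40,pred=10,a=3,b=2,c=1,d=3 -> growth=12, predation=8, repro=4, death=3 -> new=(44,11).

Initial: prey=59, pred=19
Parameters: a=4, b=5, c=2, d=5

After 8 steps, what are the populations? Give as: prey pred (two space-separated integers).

Answer: 0 1

Derivation:
Step 1: prey: 59+23-56=26; pred: 19+22-9=32
Step 2: prey: 26+10-41=0; pred: 32+16-16=32
Step 3: prey: 0+0-0=0; pred: 32+0-16=16
Step 4: prey: 0+0-0=0; pred: 16+0-8=8
Step 5: prey: 0+0-0=0; pred: 8+0-4=4
Step 6: prey: 0+0-0=0; pred: 4+0-2=2
Step 7: prey: 0+0-0=0; pred: 2+0-1=1
Step 8: prey: 0+0-0=0; pred: 1+0-0=1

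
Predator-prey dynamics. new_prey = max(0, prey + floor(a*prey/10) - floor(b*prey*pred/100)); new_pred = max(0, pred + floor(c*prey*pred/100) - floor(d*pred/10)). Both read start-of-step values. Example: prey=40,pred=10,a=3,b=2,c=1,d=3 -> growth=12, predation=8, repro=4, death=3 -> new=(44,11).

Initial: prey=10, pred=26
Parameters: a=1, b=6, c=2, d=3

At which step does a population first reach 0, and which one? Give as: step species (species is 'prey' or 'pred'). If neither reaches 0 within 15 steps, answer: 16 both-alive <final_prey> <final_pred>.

Answer: 1 prey

Derivation:
Step 1: prey: 10+1-15=0; pred: 26+5-7=24
First extinction: prey at step 1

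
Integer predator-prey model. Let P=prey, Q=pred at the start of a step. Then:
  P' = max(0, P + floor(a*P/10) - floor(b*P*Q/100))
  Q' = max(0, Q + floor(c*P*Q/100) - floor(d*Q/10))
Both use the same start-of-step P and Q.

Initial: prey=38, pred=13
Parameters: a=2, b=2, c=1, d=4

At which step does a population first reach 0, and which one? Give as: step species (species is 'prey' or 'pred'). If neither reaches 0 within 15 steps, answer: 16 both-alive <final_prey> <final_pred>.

Answer: 16 both-alive 47 8

Derivation:
Step 1: prey: 38+7-9=36; pred: 13+4-5=12
Step 2: prey: 36+7-8=35; pred: 12+4-4=12
Step 3: prey: 35+7-8=34; pred: 12+4-4=12
Step 4: prey: 34+6-8=32; pred: 12+4-4=12
Step 5: prey: 32+6-7=31; pred: 12+3-4=11
Step 6: prey: 31+6-6=31; pred: 11+3-4=10
Step 7: prey: 31+6-6=31; pred: 10+3-4=9
Step 8: prey: 31+6-5=32; pred: 9+2-3=8
Step 9: prey: 32+6-5=33; pred: 8+2-3=7
Step 10: prey: 33+6-4=35; pred: 7+2-2=7
Step 11: prey: 35+7-4=38; pred: 7+2-2=7
Step 12: prey: 38+7-5=40; pred: 7+2-2=7
Step 13: prey: 40+8-5=43; pred: 7+2-2=7
Step 14: prey: 43+8-6=45; pred: 7+3-2=8
Step 15: prey: 45+9-7=47; pred: 8+3-3=8
No extinction within 15 steps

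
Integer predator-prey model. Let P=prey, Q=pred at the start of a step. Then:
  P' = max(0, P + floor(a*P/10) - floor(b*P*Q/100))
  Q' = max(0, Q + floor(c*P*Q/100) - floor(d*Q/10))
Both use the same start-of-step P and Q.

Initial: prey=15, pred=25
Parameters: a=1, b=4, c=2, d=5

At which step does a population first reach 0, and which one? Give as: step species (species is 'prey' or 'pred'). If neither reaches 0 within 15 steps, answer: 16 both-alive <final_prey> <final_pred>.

Answer: 16 both-alive 1 1

Derivation:
Step 1: prey: 15+1-15=1; pred: 25+7-12=20
Step 2: prey: 1+0-0=1; pred: 20+0-10=10
Step 3: prey: 1+0-0=1; pred: 10+0-5=5
Step 4: prey: 1+0-0=1; pred: 5+0-2=3
Step 5: prey: 1+0-0=1; pred: 3+0-1=2
Step 6: prey: 1+0-0=1; pred: 2+0-1=1
Step 7: prey: 1+0-0=1; pred: 1+0-0=1
Steps 8-15: state stable at prey=1, pred=1 (no change)
No extinction within 15 steps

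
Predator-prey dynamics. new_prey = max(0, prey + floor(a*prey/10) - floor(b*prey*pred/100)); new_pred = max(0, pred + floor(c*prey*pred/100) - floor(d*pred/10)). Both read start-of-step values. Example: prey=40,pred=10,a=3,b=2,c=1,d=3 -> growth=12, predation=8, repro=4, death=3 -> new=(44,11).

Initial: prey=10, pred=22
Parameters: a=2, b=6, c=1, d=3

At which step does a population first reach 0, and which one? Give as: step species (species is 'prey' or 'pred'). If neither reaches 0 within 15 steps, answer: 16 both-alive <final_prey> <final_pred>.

Step 1: prey: 10+2-13=0; pred: 22+2-6=18
First extinction: prey at step 1

Answer: 1 prey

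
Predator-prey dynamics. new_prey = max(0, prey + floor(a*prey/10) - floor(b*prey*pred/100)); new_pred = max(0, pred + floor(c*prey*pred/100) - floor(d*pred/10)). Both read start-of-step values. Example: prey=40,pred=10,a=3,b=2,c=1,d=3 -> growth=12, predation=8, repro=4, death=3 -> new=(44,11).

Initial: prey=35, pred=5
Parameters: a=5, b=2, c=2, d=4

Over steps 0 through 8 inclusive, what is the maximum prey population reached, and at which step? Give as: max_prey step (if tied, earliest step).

Step 1: prey: 35+17-3=49; pred: 5+3-2=6
Step 2: prey: 49+24-5=68; pred: 6+5-2=9
Step 3: prey: 68+34-12=90; pred: 9+12-3=18
Step 4: prey: 90+45-32=103; pred: 18+32-7=43
Step 5: prey: 103+51-88=66; pred: 43+88-17=114
Step 6: prey: 66+33-150=0; pred: 114+150-45=219
Step 7: prey: 0+0-0=0; pred: 219+0-87=132
Step 8: prey: 0+0-0=0; pred: 132+0-52=80
Max prey = 103 at step 4

Answer: 103 4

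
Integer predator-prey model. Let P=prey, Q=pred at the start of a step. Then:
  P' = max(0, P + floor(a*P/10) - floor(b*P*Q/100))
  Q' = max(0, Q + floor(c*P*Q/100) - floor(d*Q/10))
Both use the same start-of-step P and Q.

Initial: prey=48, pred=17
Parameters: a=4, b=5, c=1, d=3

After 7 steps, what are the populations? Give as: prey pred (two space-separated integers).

Answer: 4 5

Derivation:
Step 1: prey: 48+19-40=27; pred: 17+8-5=20
Step 2: prey: 27+10-27=10; pred: 20+5-6=19
Step 3: prey: 10+4-9=5; pred: 19+1-5=15
Step 4: prey: 5+2-3=4; pred: 15+0-4=11
Step 5: prey: 4+1-2=3; pred: 11+0-3=8
Step 6: prey: 3+1-1=3; pred: 8+0-2=6
Step 7: prey: 3+1-0=4; pred: 6+0-1=5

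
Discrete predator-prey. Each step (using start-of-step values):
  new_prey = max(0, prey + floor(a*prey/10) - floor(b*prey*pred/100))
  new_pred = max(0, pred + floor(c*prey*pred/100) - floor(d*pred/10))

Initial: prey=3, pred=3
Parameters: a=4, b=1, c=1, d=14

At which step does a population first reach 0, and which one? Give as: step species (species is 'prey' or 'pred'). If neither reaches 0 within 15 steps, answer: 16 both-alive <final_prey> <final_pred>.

Step 1: prey: 3+1-0=4; pred: 3+0-4=0
First extinction: pred at step 1

Answer: 1 pred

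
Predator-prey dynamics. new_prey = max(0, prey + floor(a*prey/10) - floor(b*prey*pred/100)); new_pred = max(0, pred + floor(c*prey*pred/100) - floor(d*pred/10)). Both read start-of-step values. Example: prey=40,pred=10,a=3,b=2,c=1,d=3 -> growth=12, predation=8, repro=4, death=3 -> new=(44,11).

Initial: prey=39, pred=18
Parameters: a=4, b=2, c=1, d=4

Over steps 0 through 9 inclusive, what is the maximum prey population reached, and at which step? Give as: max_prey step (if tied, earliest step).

Step 1: prey: 39+15-14=40; pred: 18+7-7=18
Step 2: prey: 40+16-14=42; pred: 18+7-7=18
Step 3: prey: 42+16-15=43; pred: 18+7-7=18
Step 4: prey: 43+17-15=45; pred: 18+7-7=18
Step 5: prey: 45+18-16=47; pred: 18+8-7=19
Step 6: prey: 47+18-17=48; pred: 19+8-7=20
Step 7: prey: 48+19-19=48; pred: 20+9-8=21
Step 8: prey: 48+19-20=47; pred: 21+10-8=23
Step 9: prey: 47+18-21=44; pred: 23+10-9=24
Max prey = 48 at step 6

Answer: 48 6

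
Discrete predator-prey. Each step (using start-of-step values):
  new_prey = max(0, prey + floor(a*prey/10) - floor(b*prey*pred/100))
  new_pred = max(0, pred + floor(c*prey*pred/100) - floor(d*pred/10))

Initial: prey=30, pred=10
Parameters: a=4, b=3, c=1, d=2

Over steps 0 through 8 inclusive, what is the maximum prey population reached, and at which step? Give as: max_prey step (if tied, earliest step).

Step 1: prey: 30+12-9=33; pred: 10+3-2=11
Step 2: prey: 33+13-10=36; pred: 11+3-2=12
Step 3: prey: 36+14-12=38; pred: 12+4-2=14
Step 4: prey: 38+15-15=38; pred: 14+5-2=17
Step 5: prey: 38+15-19=34; pred: 17+6-3=20
Step 6: prey: 34+13-20=27; pred: 20+6-4=22
Step 7: prey: 27+10-17=20; pred: 22+5-4=23
Step 8: prey: 20+8-13=15; pred: 23+4-4=23
Max prey = 38 at step 3

Answer: 38 3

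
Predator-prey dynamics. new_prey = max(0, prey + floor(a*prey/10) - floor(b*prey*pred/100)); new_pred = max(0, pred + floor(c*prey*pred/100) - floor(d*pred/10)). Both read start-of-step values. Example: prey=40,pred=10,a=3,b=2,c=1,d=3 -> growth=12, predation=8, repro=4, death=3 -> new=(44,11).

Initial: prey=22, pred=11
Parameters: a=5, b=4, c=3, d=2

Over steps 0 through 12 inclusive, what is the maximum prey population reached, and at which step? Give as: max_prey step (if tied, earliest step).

Step 1: prey: 22+11-9=24; pred: 11+7-2=16
Step 2: prey: 24+12-15=21; pred: 16+11-3=24
Step 3: prey: 21+10-20=11; pred: 24+15-4=35
Step 4: prey: 11+5-15=1; pred: 35+11-7=39
Step 5: prey: 1+0-1=0; pred: 39+1-7=33
Step 6: prey: 0+0-0=0; pred: 33+0-6=27
Step 7: prey: 0+0-0=0; pred: 27+0-5=22
Step 8: prey: 0+0-0=0; pred: 22+0-4=18
Step 9: prey: 0+0-0=0; pred: 18+0-3=15
Step 10: prey: 0+0-0=0; pred: 15+0-3=12
Step 11: prey: 0+0-0=0; pred: 12+0-2=10
Step 12: prey: 0+0-0=0; pred: 10+0-2=8
Max prey = 24 at step 1

Answer: 24 1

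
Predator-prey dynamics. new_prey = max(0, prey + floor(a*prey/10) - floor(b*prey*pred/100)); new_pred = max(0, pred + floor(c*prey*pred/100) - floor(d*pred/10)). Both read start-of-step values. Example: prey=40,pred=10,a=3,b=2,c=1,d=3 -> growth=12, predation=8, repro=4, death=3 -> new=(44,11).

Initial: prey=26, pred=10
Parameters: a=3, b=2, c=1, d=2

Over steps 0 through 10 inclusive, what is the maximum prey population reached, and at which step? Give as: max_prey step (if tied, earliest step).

Answer: 41 6

Derivation:
Step 1: prey: 26+7-5=28; pred: 10+2-2=10
Step 2: prey: 28+8-5=31; pred: 10+2-2=10
Step 3: prey: 31+9-6=34; pred: 10+3-2=11
Step 4: prey: 34+10-7=37; pred: 11+3-2=12
Step 5: prey: 37+11-8=40; pred: 12+4-2=14
Step 6: prey: 40+12-11=41; pred: 14+5-2=17
Step 7: prey: 41+12-13=40; pred: 17+6-3=20
Step 8: prey: 40+12-16=36; pred: 20+8-4=24
Step 9: prey: 36+10-17=29; pred: 24+8-4=28
Step 10: prey: 29+8-16=21; pred: 28+8-5=31
Max prey = 41 at step 6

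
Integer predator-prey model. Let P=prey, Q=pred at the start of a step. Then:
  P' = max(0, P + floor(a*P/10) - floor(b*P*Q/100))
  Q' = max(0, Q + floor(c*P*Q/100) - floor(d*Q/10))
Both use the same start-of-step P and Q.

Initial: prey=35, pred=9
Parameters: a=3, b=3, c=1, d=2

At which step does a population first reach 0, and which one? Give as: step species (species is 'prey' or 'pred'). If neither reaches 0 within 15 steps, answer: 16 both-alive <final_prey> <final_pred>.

Step 1: prey: 35+10-9=36; pred: 9+3-1=11
Step 2: prey: 36+10-11=35; pred: 11+3-2=12
Step 3: prey: 35+10-12=33; pred: 12+4-2=14
Step 4: prey: 33+9-13=29; pred: 14+4-2=16
Step 5: prey: 29+8-13=24; pred: 16+4-3=17
Step 6: prey: 24+7-12=19; pred: 17+4-3=18
Step 7: prey: 19+5-10=14; pred: 18+3-3=18
Step 8: prey: 14+4-7=11; pred: 18+2-3=17
Step 9: prey: 11+3-5=9; pred: 17+1-3=15
Step 10: prey: 9+2-4=7; pred: 15+1-3=13
Step 11: prey: 7+2-2=7; pred: 13+0-2=11
Step 12: prey: 7+2-2=7; pred: 11+0-2=9
Step 13: prey: 7+2-1=8; pred: 9+0-1=8
Step 14: prey: 8+2-1=9; pred: 8+0-1=7
Step 15: prey: 9+2-1=10; pred: 7+0-1=6
No extinction within 15 steps

Answer: 16 both-alive 10 6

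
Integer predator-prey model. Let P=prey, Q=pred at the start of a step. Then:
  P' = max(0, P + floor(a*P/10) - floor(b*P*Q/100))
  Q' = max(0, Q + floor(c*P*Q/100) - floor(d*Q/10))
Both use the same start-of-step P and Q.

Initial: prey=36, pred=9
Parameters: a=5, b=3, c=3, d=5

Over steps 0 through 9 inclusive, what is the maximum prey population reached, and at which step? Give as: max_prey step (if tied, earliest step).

Step 1: prey: 36+18-9=45; pred: 9+9-4=14
Step 2: prey: 45+22-18=49; pred: 14+18-7=25
Step 3: prey: 49+24-36=37; pred: 25+36-12=49
Step 4: prey: 37+18-54=1; pred: 49+54-24=79
Step 5: prey: 1+0-2=0; pred: 79+2-39=42
Step 6: prey: 0+0-0=0; pred: 42+0-21=21
Step 7: prey: 0+0-0=0; pred: 21+0-10=11
Step 8: prey: 0+0-0=0; pred: 11+0-5=6
Step 9: prey: 0+0-0=0; pred: 6+0-3=3
Max prey = 49 at step 2

Answer: 49 2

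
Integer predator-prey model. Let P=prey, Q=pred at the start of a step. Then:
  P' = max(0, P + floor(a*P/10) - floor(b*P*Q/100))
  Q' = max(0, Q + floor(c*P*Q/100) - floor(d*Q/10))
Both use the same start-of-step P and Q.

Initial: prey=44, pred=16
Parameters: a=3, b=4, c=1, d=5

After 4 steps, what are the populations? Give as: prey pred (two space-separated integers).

Step 1: prey: 44+13-28=29; pred: 16+7-8=15
Step 2: prey: 29+8-17=20; pred: 15+4-7=12
Step 3: prey: 20+6-9=17; pred: 12+2-6=8
Step 4: prey: 17+5-5=17; pred: 8+1-4=5

Answer: 17 5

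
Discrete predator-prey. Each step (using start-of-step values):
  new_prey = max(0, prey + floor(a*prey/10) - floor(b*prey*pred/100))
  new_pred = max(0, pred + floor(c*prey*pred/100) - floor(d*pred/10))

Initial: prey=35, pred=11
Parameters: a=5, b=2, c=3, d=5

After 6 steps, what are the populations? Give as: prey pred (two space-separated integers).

Step 1: prey: 35+17-7=45; pred: 11+11-5=17
Step 2: prey: 45+22-15=52; pred: 17+22-8=31
Step 3: prey: 52+26-32=46; pred: 31+48-15=64
Step 4: prey: 46+23-58=11; pred: 64+88-32=120
Step 5: prey: 11+5-26=0; pred: 120+39-60=99
Step 6: prey: 0+0-0=0; pred: 99+0-49=50

Answer: 0 50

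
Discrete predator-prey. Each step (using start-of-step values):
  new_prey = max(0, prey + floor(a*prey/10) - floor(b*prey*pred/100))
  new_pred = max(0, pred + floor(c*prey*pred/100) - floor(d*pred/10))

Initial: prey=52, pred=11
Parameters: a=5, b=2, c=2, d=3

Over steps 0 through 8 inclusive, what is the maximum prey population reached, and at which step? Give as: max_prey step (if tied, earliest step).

Step 1: prey: 52+26-11=67; pred: 11+11-3=19
Step 2: prey: 67+33-25=75; pred: 19+25-5=39
Step 3: prey: 75+37-58=54; pred: 39+58-11=86
Step 4: prey: 54+27-92=0; pred: 86+92-25=153
Step 5: prey: 0+0-0=0; pred: 153+0-45=108
Step 6: prey: 0+0-0=0; pred: 108+0-32=76
Step 7: prey: 0+0-0=0; pred: 76+0-22=54
Step 8: prey: 0+0-0=0; pred: 54+0-16=38
Max prey = 75 at step 2

Answer: 75 2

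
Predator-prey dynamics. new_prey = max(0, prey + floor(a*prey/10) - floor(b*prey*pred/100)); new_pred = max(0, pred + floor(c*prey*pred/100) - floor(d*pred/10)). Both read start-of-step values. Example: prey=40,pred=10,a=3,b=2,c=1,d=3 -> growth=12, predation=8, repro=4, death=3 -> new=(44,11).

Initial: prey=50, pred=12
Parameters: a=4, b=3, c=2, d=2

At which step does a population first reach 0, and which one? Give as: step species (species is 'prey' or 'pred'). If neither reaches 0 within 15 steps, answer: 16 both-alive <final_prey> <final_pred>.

Answer: 4 prey

Derivation:
Step 1: prey: 50+20-18=52; pred: 12+12-2=22
Step 2: prey: 52+20-34=38; pred: 22+22-4=40
Step 3: prey: 38+15-45=8; pred: 40+30-8=62
Step 4: prey: 8+3-14=0; pred: 62+9-12=59
First extinction: prey at step 4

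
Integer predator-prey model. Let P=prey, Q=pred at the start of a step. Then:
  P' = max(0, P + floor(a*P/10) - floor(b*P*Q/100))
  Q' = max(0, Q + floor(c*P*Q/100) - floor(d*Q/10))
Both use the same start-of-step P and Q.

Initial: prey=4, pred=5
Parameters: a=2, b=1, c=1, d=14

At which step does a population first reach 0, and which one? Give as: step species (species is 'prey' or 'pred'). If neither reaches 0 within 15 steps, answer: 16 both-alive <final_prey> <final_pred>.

Step 1: prey: 4+0-0=4; pred: 5+0-7=0
First extinction: pred at step 1

Answer: 1 pred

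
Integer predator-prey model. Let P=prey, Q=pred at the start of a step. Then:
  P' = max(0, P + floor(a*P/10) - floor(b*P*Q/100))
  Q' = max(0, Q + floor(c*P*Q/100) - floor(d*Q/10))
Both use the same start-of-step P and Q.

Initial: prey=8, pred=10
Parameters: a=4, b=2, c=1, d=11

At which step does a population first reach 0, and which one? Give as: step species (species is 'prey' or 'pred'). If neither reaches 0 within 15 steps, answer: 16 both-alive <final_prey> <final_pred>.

Answer: 1 pred

Derivation:
Step 1: prey: 8+3-1=10; pred: 10+0-11=0
First extinction: pred at step 1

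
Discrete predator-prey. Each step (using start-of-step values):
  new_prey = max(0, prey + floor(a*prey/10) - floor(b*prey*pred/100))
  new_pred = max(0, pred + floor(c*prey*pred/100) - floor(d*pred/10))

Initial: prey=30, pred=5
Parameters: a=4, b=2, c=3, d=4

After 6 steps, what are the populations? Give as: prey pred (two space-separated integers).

Answer: 0 107

Derivation:
Step 1: prey: 30+12-3=39; pred: 5+4-2=7
Step 2: prey: 39+15-5=49; pred: 7+8-2=13
Step 3: prey: 49+19-12=56; pred: 13+19-5=27
Step 4: prey: 56+22-30=48; pred: 27+45-10=62
Step 5: prey: 48+19-59=8; pred: 62+89-24=127
Step 6: prey: 8+3-20=0; pred: 127+30-50=107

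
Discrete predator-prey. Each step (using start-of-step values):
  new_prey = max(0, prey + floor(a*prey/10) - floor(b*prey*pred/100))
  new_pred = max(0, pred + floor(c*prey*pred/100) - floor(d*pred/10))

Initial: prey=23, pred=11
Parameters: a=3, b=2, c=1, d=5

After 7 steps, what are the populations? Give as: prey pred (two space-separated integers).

Answer: 80 3

Derivation:
Step 1: prey: 23+6-5=24; pred: 11+2-5=8
Step 2: prey: 24+7-3=28; pred: 8+1-4=5
Step 3: prey: 28+8-2=34; pred: 5+1-2=4
Step 4: prey: 34+10-2=42; pred: 4+1-2=3
Step 5: prey: 42+12-2=52; pred: 3+1-1=3
Step 6: prey: 52+15-3=64; pred: 3+1-1=3
Step 7: prey: 64+19-3=80; pred: 3+1-1=3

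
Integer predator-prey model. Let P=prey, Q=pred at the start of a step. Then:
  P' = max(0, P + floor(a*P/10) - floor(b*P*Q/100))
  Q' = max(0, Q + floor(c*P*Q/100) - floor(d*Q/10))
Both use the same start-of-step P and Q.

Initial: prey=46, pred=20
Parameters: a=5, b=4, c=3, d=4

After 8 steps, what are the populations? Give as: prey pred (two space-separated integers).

Step 1: prey: 46+23-36=33; pred: 20+27-8=39
Step 2: prey: 33+16-51=0; pred: 39+38-15=62
Step 3: prey: 0+0-0=0; pred: 62+0-24=38
Step 4: prey: 0+0-0=0; pred: 38+0-15=23
Step 5: prey: 0+0-0=0; pred: 23+0-9=14
Step 6: prey: 0+0-0=0; pred: 14+0-5=9
Step 7: prey: 0+0-0=0; pred: 9+0-3=6
Step 8: prey: 0+0-0=0; pred: 6+0-2=4

Answer: 0 4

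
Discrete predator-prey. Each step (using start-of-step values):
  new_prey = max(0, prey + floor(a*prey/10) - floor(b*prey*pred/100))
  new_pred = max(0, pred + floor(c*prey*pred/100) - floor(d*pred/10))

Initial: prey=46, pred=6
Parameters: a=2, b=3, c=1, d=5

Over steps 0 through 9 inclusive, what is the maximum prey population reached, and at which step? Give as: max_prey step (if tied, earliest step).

Step 1: prey: 46+9-8=47; pred: 6+2-3=5
Step 2: prey: 47+9-7=49; pred: 5+2-2=5
Step 3: prey: 49+9-7=51; pred: 5+2-2=5
Step 4: prey: 51+10-7=54; pred: 5+2-2=5
Step 5: prey: 54+10-8=56; pred: 5+2-2=5
Step 6: prey: 56+11-8=59; pred: 5+2-2=5
Step 7: prey: 59+11-8=62; pred: 5+2-2=5
Step 8: prey: 62+12-9=65; pred: 5+3-2=6
Step 9: prey: 65+13-11=67; pred: 6+3-3=6
Max prey = 67 at step 9

Answer: 67 9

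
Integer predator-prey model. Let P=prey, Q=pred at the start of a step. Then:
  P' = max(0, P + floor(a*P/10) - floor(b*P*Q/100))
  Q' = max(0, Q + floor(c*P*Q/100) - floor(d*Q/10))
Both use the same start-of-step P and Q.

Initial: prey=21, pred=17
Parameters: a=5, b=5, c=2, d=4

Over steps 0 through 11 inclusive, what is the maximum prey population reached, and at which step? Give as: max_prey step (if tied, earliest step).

Answer: 40 11

Derivation:
Step 1: prey: 21+10-17=14; pred: 17+7-6=18
Step 2: prey: 14+7-12=9; pred: 18+5-7=16
Step 3: prey: 9+4-7=6; pred: 16+2-6=12
Step 4: prey: 6+3-3=6; pred: 12+1-4=9
Step 5: prey: 6+3-2=7; pred: 9+1-3=7
Step 6: prey: 7+3-2=8; pred: 7+0-2=5
Step 7: prey: 8+4-2=10; pred: 5+0-2=3
Step 8: prey: 10+5-1=14; pred: 3+0-1=2
Step 9: prey: 14+7-1=20; pred: 2+0-0=2
Step 10: prey: 20+10-2=28; pred: 2+0-0=2
Step 11: prey: 28+14-2=40; pred: 2+1-0=3
Max prey = 40 at step 11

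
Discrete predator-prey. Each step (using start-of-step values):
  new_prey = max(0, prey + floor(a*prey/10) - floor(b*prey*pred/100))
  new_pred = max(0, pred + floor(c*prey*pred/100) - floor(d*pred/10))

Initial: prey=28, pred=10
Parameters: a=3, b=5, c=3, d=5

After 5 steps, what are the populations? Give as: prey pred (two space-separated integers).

Step 1: prey: 28+8-14=22; pred: 10+8-5=13
Step 2: prey: 22+6-14=14; pred: 13+8-6=15
Step 3: prey: 14+4-10=8; pred: 15+6-7=14
Step 4: prey: 8+2-5=5; pred: 14+3-7=10
Step 5: prey: 5+1-2=4; pred: 10+1-5=6

Answer: 4 6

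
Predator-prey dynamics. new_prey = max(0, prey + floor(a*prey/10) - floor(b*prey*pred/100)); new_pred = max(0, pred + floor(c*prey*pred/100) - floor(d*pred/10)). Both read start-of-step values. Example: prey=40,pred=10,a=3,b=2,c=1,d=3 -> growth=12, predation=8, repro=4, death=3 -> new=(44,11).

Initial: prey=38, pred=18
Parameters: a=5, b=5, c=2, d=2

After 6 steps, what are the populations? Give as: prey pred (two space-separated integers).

Step 1: prey: 38+19-34=23; pred: 18+13-3=28
Step 2: prey: 23+11-32=2; pred: 28+12-5=35
Step 3: prey: 2+1-3=0; pred: 35+1-7=29
Step 4: prey: 0+0-0=0; pred: 29+0-5=24
Step 5: prey: 0+0-0=0; pred: 24+0-4=20
Step 6: prey: 0+0-0=0; pred: 20+0-4=16

Answer: 0 16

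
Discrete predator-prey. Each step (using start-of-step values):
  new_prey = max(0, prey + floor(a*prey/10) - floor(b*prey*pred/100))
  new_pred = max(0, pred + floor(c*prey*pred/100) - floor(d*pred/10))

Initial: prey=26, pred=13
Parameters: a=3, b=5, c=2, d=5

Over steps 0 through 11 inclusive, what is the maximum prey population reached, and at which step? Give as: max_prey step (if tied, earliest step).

Answer: 28 11

Derivation:
Step 1: prey: 26+7-16=17; pred: 13+6-6=13
Step 2: prey: 17+5-11=11; pred: 13+4-6=11
Step 3: prey: 11+3-6=8; pred: 11+2-5=8
Step 4: prey: 8+2-3=7; pred: 8+1-4=5
Step 5: prey: 7+2-1=8; pred: 5+0-2=3
Step 6: prey: 8+2-1=9; pred: 3+0-1=2
Step 7: prey: 9+2-0=11; pred: 2+0-1=1
Step 8: prey: 11+3-0=14; pred: 1+0-0=1
Step 9: prey: 14+4-0=18; pred: 1+0-0=1
Step 10: prey: 18+5-0=23; pred: 1+0-0=1
Step 11: prey: 23+6-1=28; pred: 1+0-0=1
Max prey = 28 at step 11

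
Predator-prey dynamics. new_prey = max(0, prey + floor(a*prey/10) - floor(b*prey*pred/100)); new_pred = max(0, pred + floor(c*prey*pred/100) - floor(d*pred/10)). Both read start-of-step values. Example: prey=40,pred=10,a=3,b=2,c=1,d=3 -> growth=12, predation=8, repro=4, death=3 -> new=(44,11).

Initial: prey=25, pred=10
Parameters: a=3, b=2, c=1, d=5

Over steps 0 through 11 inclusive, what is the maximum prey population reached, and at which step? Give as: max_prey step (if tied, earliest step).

Step 1: prey: 25+7-5=27; pred: 10+2-5=7
Step 2: prey: 27+8-3=32; pred: 7+1-3=5
Step 3: prey: 32+9-3=38; pred: 5+1-2=4
Step 4: prey: 38+11-3=46; pred: 4+1-2=3
Step 5: prey: 46+13-2=57; pred: 3+1-1=3
Step 6: prey: 57+17-3=71; pred: 3+1-1=3
Step 7: prey: 71+21-4=88; pred: 3+2-1=4
Step 8: prey: 88+26-7=107; pred: 4+3-2=5
Step 9: prey: 107+32-10=129; pred: 5+5-2=8
Step 10: prey: 129+38-20=147; pred: 8+10-4=14
Step 11: prey: 147+44-41=150; pred: 14+20-7=27
Max prey = 150 at step 11

Answer: 150 11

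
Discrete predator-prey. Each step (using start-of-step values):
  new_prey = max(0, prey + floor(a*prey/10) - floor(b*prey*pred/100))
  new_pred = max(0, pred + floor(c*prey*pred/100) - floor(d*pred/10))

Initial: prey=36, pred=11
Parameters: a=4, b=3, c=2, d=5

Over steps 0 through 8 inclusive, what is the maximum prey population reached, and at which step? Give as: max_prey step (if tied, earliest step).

Answer: 39 1

Derivation:
Step 1: prey: 36+14-11=39; pred: 11+7-5=13
Step 2: prey: 39+15-15=39; pred: 13+10-6=17
Step 3: prey: 39+15-19=35; pred: 17+13-8=22
Step 4: prey: 35+14-23=26; pred: 22+15-11=26
Step 5: prey: 26+10-20=16; pred: 26+13-13=26
Step 6: prey: 16+6-12=10; pred: 26+8-13=21
Step 7: prey: 10+4-6=8; pred: 21+4-10=15
Step 8: prey: 8+3-3=8; pred: 15+2-7=10
Max prey = 39 at step 1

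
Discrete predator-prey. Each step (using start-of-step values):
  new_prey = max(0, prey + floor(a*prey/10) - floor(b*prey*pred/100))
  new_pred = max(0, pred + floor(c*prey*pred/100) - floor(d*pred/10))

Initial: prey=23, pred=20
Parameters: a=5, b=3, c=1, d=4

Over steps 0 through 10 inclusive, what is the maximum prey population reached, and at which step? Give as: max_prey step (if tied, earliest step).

Step 1: prey: 23+11-13=21; pred: 20+4-8=16
Step 2: prey: 21+10-10=21; pred: 16+3-6=13
Step 3: prey: 21+10-8=23; pred: 13+2-5=10
Step 4: prey: 23+11-6=28; pred: 10+2-4=8
Step 5: prey: 28+14-6=36; pred: 8+2-3=7
Step 6: prey: 36+18-7=47; pred: 7+2-2=7
Step 7: prey: 47+23-9=61; pred: 7+3-2=8
Step 8: prey: 61+30-14=77; pred: 8+4-3=9
Step 9: prey: 77+38-20=95; pred: 9+6-3=12
Step 10: prey: 95+47-34=108; pred: 12+11-4=19
Max prey = 108 at step 10

Answer: 108 10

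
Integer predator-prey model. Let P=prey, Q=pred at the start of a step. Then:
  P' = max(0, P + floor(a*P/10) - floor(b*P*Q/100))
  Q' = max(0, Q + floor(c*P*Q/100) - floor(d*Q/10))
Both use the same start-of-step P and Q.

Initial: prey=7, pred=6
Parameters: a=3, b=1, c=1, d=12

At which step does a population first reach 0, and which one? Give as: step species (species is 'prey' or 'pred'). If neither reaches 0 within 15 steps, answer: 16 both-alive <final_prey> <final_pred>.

Answer: 1 pred

Derivation:
Step 1: prey: 7+2-0=9; pred: 6+0-7=0
First extinction: pred at step 1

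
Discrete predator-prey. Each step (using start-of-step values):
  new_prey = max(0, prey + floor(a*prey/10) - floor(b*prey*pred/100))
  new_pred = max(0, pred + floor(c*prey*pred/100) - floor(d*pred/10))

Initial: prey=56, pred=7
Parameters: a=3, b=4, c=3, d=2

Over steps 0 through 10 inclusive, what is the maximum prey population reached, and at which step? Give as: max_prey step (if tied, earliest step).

Answer: 57 1

Derivation:
Step 1: prey: 56+16-15=57; pred: 7+11-1=17
Step 2: prey: 57+17-38=36; pred: 17+29-3=43
Step 3: prey: 36+10-61=0; pred: 43+46-8=81
Step 4: prey: 0+0-0=0; pred: 81+0-16=65
Step 5: prey: 0+0-0=0; pred: 65+0-13=52
Step 6: prey: 0+0-0=0; pred: 52+0-10=42
Step 7: prey: 0+0-0=0; pred: 42+0-8=34
Step 8: prey: 0+0-0=0; pred: 34+0-6=28
Step 9: prey: 0+0-0=0; pred: 28+0-5=23
Step 10: prey: 0+0-0=0; pred: 23+0-4=19
Max prey = 57 at step 1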